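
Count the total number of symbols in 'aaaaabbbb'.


String: 'aaaaabbbb'
Counting characters:
  'a' appears 5 time(s)
  'b' appears 4 time(s)
Total length = 5 + 4 = 9

9


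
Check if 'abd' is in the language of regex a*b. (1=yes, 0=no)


Pattern: a*b
String: 'abd'
Pattern requires: zero or more 'a's followed by exactly one 'b'
Found 1 leading 'a's
Remaining: 'bd'
Remaining is not 'b' -> no match
Result: 0

0


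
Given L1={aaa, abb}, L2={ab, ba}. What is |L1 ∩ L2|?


L1 = {aaa, abb}
L2 = {ab, ba}
Checking each string in L1 against L2:
  'aaa': in L2? No
  'abb': in L2? No
Intersection = {}
|L1 ∩ L2| = 0

0


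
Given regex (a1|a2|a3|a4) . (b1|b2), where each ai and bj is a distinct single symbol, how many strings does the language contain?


First group: 4 alternatives
Second group: 2 alternatives
Concatenation: each choice from group 1 pairs with each from group 2
Total = 4 x 2 = 8

8


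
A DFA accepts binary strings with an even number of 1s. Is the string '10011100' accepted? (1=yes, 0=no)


DFA has 2 states: q_even (start, accept=yes) and q_odd
Processing string '10011100' character by character:
  Position 0: read '1', 1-count=1 -> q_odd
  Position 1: read '0', 1-count=1 -> q_odd (no change)
  Position 2: read '0', 1-count=1 -> q_odd (no change)
  Position 3: read '1', 1-count=2 -> q_even
  Position 4: read '1', 1-count=3 -> q_odd
  Position 5: read '1', 1-count=4 -> q_even
  Position 6: read '0', 1-count=4 -> q_even (no change)
  Position 7: read '0', 1-count=4 -> q_even (no change)
Final state: q_even, total 1s = 4 (even); the DFA requires an even count -> accept

1


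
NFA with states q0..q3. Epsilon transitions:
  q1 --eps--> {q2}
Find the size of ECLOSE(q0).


Starting from q0
Initialize closure = {q0}
q0 has no outgoing epsilon transitions -> nothing to add
Final closure: {q0}
Size = 1

1


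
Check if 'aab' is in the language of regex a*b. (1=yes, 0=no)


Pattern: a*b
String: 'aab'
Pattern requires: zero or more 'a's followed by exactly one 'b'
Found 2 leading 'a's
Remaining: 'b'
Remaining is exactly 'b' -> match
Result: 1

1


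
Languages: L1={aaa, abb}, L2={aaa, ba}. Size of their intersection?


L1 = {aaa, abb}
L2 = {aaa, ba}
Checking each string in L1 against L2:
  'aaa': in L2? Yes
  'abb': in L2? No
Intersection = {aaa}
|L1 ∩ L2| = 1

1


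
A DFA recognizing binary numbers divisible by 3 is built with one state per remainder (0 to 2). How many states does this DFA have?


Divisibility by 3 is tracked via the remainder mod 3: 0, 1, ..., 2
The construction assigns one state to each remainder
Number of remainders = 3

3


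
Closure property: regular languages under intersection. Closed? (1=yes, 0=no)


Regular languages are closed under:
- Union (DFA product construction)
- Intersection (DFA product construction)
- Complement (swap accept/reject states)
- Concatenation (NFA construction)
- Kleene star (NFA construction)
intersection is in this list
Therefore: closed

1


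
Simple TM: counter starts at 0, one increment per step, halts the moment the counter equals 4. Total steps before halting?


Counter starts at 0. Counting sequence:
  Step 1: counter = 1
  Step 2: counter = 2
  Step 3: counter = 3
  Step 4: counter = 4
Counter reached 4 -> halt
Total steps = 4

4


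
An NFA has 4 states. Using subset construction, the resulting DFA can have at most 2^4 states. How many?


NFA has 4 states
Subset construction: each DFA state = subset of NFA states
Maximum subsets = 2^4
2^4 = 16

16


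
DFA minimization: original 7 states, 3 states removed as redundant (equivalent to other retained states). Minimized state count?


Original DFA: 7 states
Redundant states removed: 3
Minimized states = original - removed
= 7 - 3
= 4

4


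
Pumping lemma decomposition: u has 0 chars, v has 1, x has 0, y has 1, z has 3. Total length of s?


|s| = |u| + |v| + |x| + |y| + |z|
= 0 + 1 + 0 + 1 + 3
= 1 + 0 + 4
= 1 + 4
= 5

5


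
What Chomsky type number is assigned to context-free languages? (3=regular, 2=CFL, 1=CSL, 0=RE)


Chomsky hierarchy levels:
  Type 3: Regular (DFA/NFA/regex)
  Type 2: Context-free (PDA)
  Type 1: Context-sensitive
  Type 0: Recursively enumerable (TM)
'context-free' corresponds to Type 2

2


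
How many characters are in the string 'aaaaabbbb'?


String: 'aaaaabbbb'
Counting characters:
  'a' appears 5 time(s)
  'b' appears 4 time(s)
Total length = 5 + 4 = 9

9


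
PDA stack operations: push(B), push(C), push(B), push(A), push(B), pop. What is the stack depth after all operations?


Tracing stack operations:
  push(B) -> stack = [B], depth=1
  push(C) -> stack = [B,C], depth=2
  push(B) -> stack = [B,C,B], depth=3
  push(A) -> stack = [B,C,B,A], depth=4
  push(B) -> stack = [B,C,B,A,B], depth=5
  pop -> removed B, stack = [B,C,B,A], depth=4
Final depth = 4

4


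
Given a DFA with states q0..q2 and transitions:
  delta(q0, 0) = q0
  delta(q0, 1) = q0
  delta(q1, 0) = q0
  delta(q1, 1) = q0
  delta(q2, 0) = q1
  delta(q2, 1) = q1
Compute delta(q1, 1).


Looking up transition function:
delta(q1, 1) in the table
Row: q1, Column: 1
Result: q0

q0


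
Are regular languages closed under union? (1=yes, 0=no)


Regular languages are closed under all standard operations:
- Union: Yes (product construction)
- Intersection: Yes (product construction)
- Complement: Yes (swap accept/reject)
- Concatenation: Yes (NFA construction)
Operation: union -> Closed

1


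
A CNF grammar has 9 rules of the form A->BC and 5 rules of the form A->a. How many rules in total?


CNF allows two rule forms:
  A -> BC (binary): 9 rules
  A -> a (terminal): 5 rules
Total = 9 + 5 = 14

14


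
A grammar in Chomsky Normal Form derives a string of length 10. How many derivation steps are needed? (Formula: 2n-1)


Chomsky Normal Form derivation:
String length n = 10
Each step either:
  - Splits a nonterminal into two (n-1 such steps)
  - Converts a nonterminal to terminal (n such steps)
Total = (n-1) + n = 2n - 1
= 2(10) - 1
= 20 - 1
= 19

19


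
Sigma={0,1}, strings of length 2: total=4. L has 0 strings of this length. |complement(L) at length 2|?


Alphabet: {0,1}
String length: 2
Total strings of length 2 = 2^2 = 4
Strings in L = 0
Complement = total - |L|
= 4 - 0
= 4

4


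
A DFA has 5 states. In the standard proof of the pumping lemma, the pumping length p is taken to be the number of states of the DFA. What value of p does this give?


Pumping lemma for regular languages (standard proof):
Take p = |Q|, the number of DFA states.
Any string of length >= |Q| passes through |Q|+1 states while reading its first |Q| symbols,
so by pigeonhole some state repeats, giving the loop that can be pumped.
Here |Q| = 5
Therefore the proof uses p = 5

5


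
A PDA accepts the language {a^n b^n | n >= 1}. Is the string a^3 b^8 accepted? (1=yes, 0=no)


Language requires equal numbers of a's and b's
PDA pushes for each 'a', pops for each 'b'
Number of a's = 3
Number of b's = 8
3 != 8 -> Reject

0


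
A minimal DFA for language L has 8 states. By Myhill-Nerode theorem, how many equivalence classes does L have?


Myhill-Nerode theorem:
Number of equivalence classes = number of states in minimal DFA
Minimal DFA states = 8
Therefore equivalence classes = 8

8


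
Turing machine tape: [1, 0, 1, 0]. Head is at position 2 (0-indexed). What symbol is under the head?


Tape: [1, 0, 1, 0]
Positions: 0 1 2 3
Values:    1 0 1 0
Head at position 2
tape[2] = 1

1


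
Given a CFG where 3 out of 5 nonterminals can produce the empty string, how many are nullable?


Nonterminals: {S, A, B, C, D}
A nonterminal is nullable if it can derive epsilon
Counting nullable nonterminals: 3
Total nullable = 3

3


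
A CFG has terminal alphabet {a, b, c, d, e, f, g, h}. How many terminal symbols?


Terminal symbols: a, b, c, d, e, f, g, h
Counting each: a (#1), b (#2), c (#3), d (#4), e (#5), f (#6), g (#7), h (#8)
Total = 8

8


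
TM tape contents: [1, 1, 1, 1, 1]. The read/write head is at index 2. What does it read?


Tape: [1, 1, 1, 1, 1]
Positions: 0 1 2 3 4
Values:    1 1 1 1 1
Head at position 2
tape[2] = 1

1


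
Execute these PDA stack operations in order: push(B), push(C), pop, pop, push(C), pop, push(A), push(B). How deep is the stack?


Tracing stack operations:
  push(B) -> stack = [B], depth=1
  push(C) -> stack = [B,C], depth=2
  pop -> removed C, stack = [B], depth=1
  pop -> removed B, stack = [], depth=0
  push(C) -> stack = [C], depth=1
  pop -> removed C, stack = [], depth=0
  push(A) -> stack = [A], depth=1
  push(B) -> stack = [A,B], depth=2
Final depth = 2

2


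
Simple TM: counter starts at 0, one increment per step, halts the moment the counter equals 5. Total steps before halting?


Counter starts at 0. Counting sequence:
  Step 1: counter = 1
  Step 2: counter = 2
  Step 3: counter = 3
  Step 4: counter = 4
  Step 5: counter = 5
Counter reached 5 -> halt
Total steps = 5

5


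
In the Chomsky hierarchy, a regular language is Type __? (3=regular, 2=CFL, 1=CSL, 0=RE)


Chomsky hierarchy levels:
  Type 3: Regular (DFA/NFA/regex)
  Type 2: Context-free (PDA)
  Type 1: Context-sensitive
  Type 0: Recursively enumerable (TM)
'regular' corresponds to Type 3

3


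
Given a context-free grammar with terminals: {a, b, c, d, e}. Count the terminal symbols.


Terminal symbols: a, b, c, d, e
Counting each: a (#1), b (#2), c (#3), d (#4), e (#5)
Total = 5

5


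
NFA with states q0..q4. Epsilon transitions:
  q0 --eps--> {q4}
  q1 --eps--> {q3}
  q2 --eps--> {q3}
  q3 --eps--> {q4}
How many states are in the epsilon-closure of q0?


Starting from q0
Initialize closure = {q0}
Follow epsilon from q0 -> add q4
Final closure: {q0, q4}
Size = 2

2


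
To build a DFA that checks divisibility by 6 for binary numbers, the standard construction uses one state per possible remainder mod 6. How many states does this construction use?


Divisibility by 6 is tracked via the remainder mod 6: 0, 1, ..., 5
The construction assigns one state to each remainder
Number of remainders = 6

6


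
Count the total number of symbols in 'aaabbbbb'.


String: 'aaabbbbb'
Counting characters:
  'a' appears 3 time(s)
  'b' appears 5 time(s)
Total length = 3 + 5 = 8

8


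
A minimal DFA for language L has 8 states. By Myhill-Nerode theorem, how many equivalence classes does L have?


Myhill-Nerode theorem:
Number of equivalence classes = number of states in minimal DFA
Minimal DFA states = 8
Therefore equivalence classes = 8

8


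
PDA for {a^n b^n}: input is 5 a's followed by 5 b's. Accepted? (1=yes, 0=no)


Language requires equal numbers of a's and b's
PDA pushes for each 'a', pops for each 'b'
Number of a's = 5
Number of b's = 5
5 == 5 -> Accept

1


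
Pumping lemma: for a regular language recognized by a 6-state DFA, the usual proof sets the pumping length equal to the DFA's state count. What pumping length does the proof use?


Pumping lemma for regular languages (standard proof):
Take p = |Q|, the number of DFA states.
Any string of length >= |Q| passes through |Q|+1 states while reading its first |Q| symbols,
so by pigeonhole some state repeats, giving the loop that can be pumped.
Here |Q| = 6
Therefore the proof uses p = 6

6


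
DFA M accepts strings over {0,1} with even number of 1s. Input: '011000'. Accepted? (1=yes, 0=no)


DFA has 2 states: q_even (start, accept=yes) and q_odd
Processing string '011000' character by character:
  Position 0: read '0', 1-count=0 -> q_even (no change)
  Position 1: read '1', 1-count=1 -> q_odd
  Position 2: read '1', 1-count=2 -> q_even
  Position 3: read '0', 1-count=2 -> q_even (no change)
  Position 4: read '0', 1-count=2 -> q_even (no change)
  Position 5: read '0', 1-count=2 -> q_even (no change)
Final state: q_even, total 1s = 2 (even); the DFA requires an even count -> accept

1


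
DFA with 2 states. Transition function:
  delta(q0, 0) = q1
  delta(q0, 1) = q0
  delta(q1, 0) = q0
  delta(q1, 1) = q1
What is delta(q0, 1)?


Looking up transition function:
delta(q0, 1) in the table
Row: q0, Column: 1
Result: q0

q0


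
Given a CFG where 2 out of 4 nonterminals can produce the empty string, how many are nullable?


Nonterminals: {S, A, B, C}
A nonterminal is nullable if it can derive epsilon
Counting nullable nonterminals: 2
Total nullable = 2

2


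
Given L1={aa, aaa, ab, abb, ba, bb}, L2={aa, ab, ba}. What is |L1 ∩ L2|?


L1 = {aa, aaa, ab, abb, ba, bb}
L2 = {aa, ab, ba}
Checking each string in L1 against L2:
  'aa': in L2? Yes
  'aaa': in L2? No
  'ab': in L2? Yes
  'abb': in L2? No
  'ba': in L2? Yes
  'bb': in L2? No
Intersection = {aa, ab, ba}
|L1 ∩ L2| = 3

3


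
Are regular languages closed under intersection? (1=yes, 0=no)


Regular languages are closed under all standard operations:
- Union: Yes (product construction)
- Intersection: Yes (product construction)
- Complement: Yes (swap accept/reject)
- Concatenation: Yes (NFA construction)
Operation: intersection -> Closed

1


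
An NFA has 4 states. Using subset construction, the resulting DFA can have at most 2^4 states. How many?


NFA has 4 states
Subset construction: each DFA state = subset of NFA states
Maximum subsets = 2^4
2^4 = 16

16


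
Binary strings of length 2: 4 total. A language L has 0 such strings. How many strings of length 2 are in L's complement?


Alphabet: {0,1}
String length: 2
Total strings of length 2 = 2^2 = 4
Strings in L = 0
Complement = total - |L|
= 4 - 0
= 4

4


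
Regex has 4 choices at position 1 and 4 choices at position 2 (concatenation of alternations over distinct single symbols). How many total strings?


First group: 4 alternatives
Second group: 4 alternatives
Concatenation: each choice from group 1 pairs with each from group 2
Total = 4 x 4 = 16

16


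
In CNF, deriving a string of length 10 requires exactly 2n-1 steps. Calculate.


Chomsky Normal Form derivation:
String length n = 10
Each step either:
  - Splits a nonterminal into two (n-1 such steps)
  - Converts a nonterminal to terminal (n such steps)
Total = (n-1) + n = 2n - 1
= 2(10) - 1
= 20 - 1
= 19

19


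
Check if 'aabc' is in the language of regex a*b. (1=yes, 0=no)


Pattern: a*b
String: 'aabc'
Pattern requires: zero or more 'a's followed by exactly one 'b'
Found 2 leading 'a's
Remaining: 'bc'
Remaining is not 'b' -> no match
Result: 0

0


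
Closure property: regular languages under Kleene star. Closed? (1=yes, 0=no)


Regular languages are closed under:
- Union (DFA product construction)
- Intersection (DFA product construction)
- Complement (swap accept/reject states)
- Concatenation (NFA construction)
- Kleene star (NFA construction)
Kleene star is in this list
Therefore: closed

1


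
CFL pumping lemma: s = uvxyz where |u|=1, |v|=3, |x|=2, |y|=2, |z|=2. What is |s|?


|s| = |u| + |v| + |x| + |y| + |z|
= 1 + 3 + 2 + 2 + 2
= 4 + 2 + 4
= 6 + 4
= 10

10


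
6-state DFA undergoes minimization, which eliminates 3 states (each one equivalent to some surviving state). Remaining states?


Original DFA: 6 states
Redundant states removed: 3
Minimized states = original - removed
= 6 - 3
= 3

3


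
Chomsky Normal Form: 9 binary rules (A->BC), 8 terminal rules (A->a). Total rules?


CNF allows two rule forms:
  A -> BC (binary): 9 rules
  A -> a (terminal): 8 rules
Total = 9 + 8 = 17

17


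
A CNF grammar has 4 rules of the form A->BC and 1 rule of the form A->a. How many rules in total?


CNF allows two rule forms:
  A -> BC (binary): 4 rules
  A -> a (terminal): 1 rule
Total = 4 + 1 = 5

5


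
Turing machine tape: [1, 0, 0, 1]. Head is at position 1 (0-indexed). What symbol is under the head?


Tape: [1, 0, 0, 1]
Positions: 0 1 2 3
Values:    1 0 0 1
Head at position 1
tape[1] = 0

0


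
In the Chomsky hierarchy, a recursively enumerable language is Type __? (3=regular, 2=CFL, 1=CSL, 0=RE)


Chomsky hierarchy levels:
  Type 3: Regular (DFA/NFA/regex)
  Type 2: Context-free (PDA)
  Type 1: Context-sensitive
  Type 0: Recursively enumerable (TM)
'recursively enumerable' corresponds to Type 0

0


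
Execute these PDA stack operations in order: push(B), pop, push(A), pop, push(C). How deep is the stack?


Tracing stack operations:
  push(B) -> stack = [B], depth=1
  pop -> removed B, stack = [], depth=0
  push(A) -> stack = [A], depth=1
  pop -> removed A, stack = [], depth=0
  push(C) -> stack = [C], depth=1
Final depth = 1

1


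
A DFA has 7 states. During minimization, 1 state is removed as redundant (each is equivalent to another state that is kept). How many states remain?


Original DFA: 7 states
Redundant states removed: 1
Minimized states = original - removed
= 7 - 1
= 6

6


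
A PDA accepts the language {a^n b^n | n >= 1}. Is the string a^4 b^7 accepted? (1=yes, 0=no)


Language requires equal numbers of a's and b's
PDA pushes for each 'a', pops for each 'b'
Number of a's = 4
Number of b's = 7
4 != 7 -> Reject

0


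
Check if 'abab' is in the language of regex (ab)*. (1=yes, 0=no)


Pattern: (ab)*
String: 'abab'
Pattern requires: zero or more repetitions of 'ab'
Pairs: ['ab', 'ab']
All pairs are 'ab'? Yes
Result: 1

1


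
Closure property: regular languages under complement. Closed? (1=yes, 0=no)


Regular languages are closed under:
- Union (DFA product construction)
- Intersection (DFA product construction)
- Complement (swap accept/reject states)
- Concatenation (NFA construction)
- Kleene star (NFA construction)
complement is in this list
Therefore: closed

1


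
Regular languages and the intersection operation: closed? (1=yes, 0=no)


Regular languages are closed under all standard operations:
- Union: Yes (product construction)
- Intersection: Yes (product construction)
- Complement: Yes (swap accept/reject)
- Concatenation: Yes (NFA construction)
Operation: intersection -> Closed

1


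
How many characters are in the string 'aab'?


String: 'aab'
Counting characters:
  'a' appears 2 time(s)
  'b' appears 1 time(s)
Total length = 2 + 1 = 3

3


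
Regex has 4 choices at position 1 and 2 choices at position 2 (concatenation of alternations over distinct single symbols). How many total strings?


First group: 4 alternatives
Second group: 2 alternatives
Concatenation: each choice from group 1 pairs with each from group 2
Total = 4 x 2 = 8

8


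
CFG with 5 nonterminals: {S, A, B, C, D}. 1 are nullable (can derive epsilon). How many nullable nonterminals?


Nonterminals: {S, A, B, C, D}
A nonterminal is nullable if it can derive epsilon
Counting nullable nonterminals: 1
Total nullable = 1

1


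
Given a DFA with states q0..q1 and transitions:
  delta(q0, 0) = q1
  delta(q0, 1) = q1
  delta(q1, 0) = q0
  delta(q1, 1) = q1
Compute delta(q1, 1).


Looking up transition function:
delta(q1, 1) in the table
Row: q1, Column: 1
Result: q1

q1


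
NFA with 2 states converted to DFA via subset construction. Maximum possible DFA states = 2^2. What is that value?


NFA has 2 states
Subset construction: each DFA state = subset of NFA states
Maximum subsets = 2^2
2^2 = 4

4


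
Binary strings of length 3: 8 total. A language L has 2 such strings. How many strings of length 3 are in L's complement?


Alphabet: {0,1}
String length: 3
Total strings of length 3 = 2^3 = 8
Strings in L = 2
Complement = total - |L|
= 8 - 2
= 6

6


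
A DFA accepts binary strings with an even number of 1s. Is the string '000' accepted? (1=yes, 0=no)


DFA has 2 states: q_even (start, accept=yes) and q_odd
Processing string '000' character by character:
  Position 0: read '0', 1-count=0 -> q_even (no change)
  Position 1: read '0', 1-count=0 -> q_even (no change)
  Position 2: read '0', 1-count=0 -> q_even (no change)
Final state: q_even, total 1s = 0 (even); the DFA requires an even count -> accept

1


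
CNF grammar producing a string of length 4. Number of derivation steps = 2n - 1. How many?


Chomsky Normal Form derivation:
String length n = 4
Each step either:
  - Splits a nonterminal into two (n-1 such steps)
  - Converts a nonterminal to terminal (n such steps)
Total = (n-1) + n = 2n - 1
= 2(4) - 1
= 8 - 1
= 7

7


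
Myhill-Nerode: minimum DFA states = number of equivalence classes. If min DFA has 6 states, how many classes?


Myhill-Nerode theorem:
Number of equivalence classes = number of states in minimal DFA
Minimal DFA states = 6
Therefore equivalence classes = 6

6


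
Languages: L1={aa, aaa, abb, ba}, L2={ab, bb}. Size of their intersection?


L1 = {aa, aaa, abb, ba}
L2 = {ab, bb}
Checking each string in L1 against L2:
  'aa': in L2? No
  'aaa': in L2? No
  'abb': in L2? No
  'ba': in L2? No
Intersection = {}
|L1 ∩ L2| = 0

0


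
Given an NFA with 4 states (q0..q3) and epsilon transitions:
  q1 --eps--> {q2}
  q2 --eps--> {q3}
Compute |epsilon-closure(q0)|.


Starting from q0
Initialize closure = {q0}
q0 has no outgoing epsilon transitions -> nothing to add
Final closure: {q0}
Size = 1

1


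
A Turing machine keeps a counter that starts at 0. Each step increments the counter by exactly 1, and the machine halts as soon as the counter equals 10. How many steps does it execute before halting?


Counter starts at 0. Counting sequence:
  Step 1: counter = 1
  Step 2: counter = 2
  Step 3: counter = 3
  Step 4: counter = 4
  Step 5: counter = 5
  Step 6: counter = 6
  ...
  Step 10: counter = 10
Counter reached 10 -> halt
Total steps = 10

10


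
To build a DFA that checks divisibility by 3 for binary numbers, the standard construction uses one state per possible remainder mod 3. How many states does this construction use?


Divisibility by 3 is tracked via the remainder mod 3: 0, 1, ..., 2
The construction assigns one state to each remainder
Number of remainders = 3

3


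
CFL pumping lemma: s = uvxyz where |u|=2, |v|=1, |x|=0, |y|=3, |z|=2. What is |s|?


|s| = |u| + |v| + |x| + |y| + |z|
= 2 + 1 + 0 + 3 + 2
= 3 + 0 + 5
= 3 + 5
= 8

8


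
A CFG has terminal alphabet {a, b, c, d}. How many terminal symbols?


Terminal symbols: a, b, c, d
Counting each: a (#1), b (#2), c (#3), d (#4)
Total = 4

4


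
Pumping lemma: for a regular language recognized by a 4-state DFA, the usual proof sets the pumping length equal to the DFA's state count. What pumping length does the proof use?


Pumping lemma for regular languages (standard proof):
Take p = |Q|, the number of DFA states.
Any string of length >= |Q| passes through |Q|+1 states while reading its first |Q| symbols,
so by pigeonhole some state repeats, giving the loop that can be pumped.
Here |Q| = 4
Therefore the proof uses p = 4

4


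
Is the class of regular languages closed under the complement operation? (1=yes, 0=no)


Regular languages are closed under:
- Union (DFA product construction)
- Intersection (DFA product construction)
- Complement (swap accept/reject states)
- Concatenation (NFA construction)
- Kleene star (NFA construction)
complement is in this list
Therefore: closed

1


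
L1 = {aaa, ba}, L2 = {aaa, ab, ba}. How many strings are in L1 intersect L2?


L1 = {aaa, ba}
L2 = {aaa, ab, ba}
Checking each string in L1 against L2:
  'aaa': in L2? Yes
  'ba': in L2? Yes
Intersection = {aaa, ba}
|L1 ∩ L2| = 2

2


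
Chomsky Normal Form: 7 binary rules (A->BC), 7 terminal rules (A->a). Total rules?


CNF allows two rule forms:
  A -> BC (binary): 7 rules
  A -> a (terminal): 7 rules
Total = 7 + 7 = 14

14


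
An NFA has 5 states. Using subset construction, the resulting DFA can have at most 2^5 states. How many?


NFA has 5 states
Subset construction: each DFA state = subset of NFA states
Maximum subsets = 2^5
2^5 = 32

32


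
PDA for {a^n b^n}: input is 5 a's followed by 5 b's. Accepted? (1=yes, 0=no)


Language requires equal numbers of a's and b's
PDA pushes for each 'a', pops for each 'b'
Number of a's = 5
Number of b's = 5
5 == 5 -> Accept

1


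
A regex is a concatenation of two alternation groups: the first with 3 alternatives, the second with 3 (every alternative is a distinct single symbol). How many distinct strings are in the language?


First group: 3 alternatives
Second group: 3 alternatives
Concatenation: each choice from group 1 pairs with each from group 2
Total = 3 x 3 = 9

9


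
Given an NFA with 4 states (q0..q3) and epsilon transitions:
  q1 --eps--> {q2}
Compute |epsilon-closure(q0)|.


Starting from q0
Initialize closure = {q0}
q0 has no outgoing epsilon transitions -> nothing to add
Final closure: {q0}
Size = 1

1


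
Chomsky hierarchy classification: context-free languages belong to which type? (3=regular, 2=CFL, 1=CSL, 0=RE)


Chomsky hierarchy levels:
  Type 3: Regular (DFA/NFA/regex)
  Type 2: Context-free (PDA)
  Type 1: Context-sensitive
  Type 0: Recursively enumerable (TM)
'context-free' corresponds to Type 2

2


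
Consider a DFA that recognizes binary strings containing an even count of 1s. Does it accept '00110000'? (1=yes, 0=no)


DFA has 2 states: q_even (start, accept=yes) and q_odd
Processing string '00110000' character by character:
  Position 0: read '0', 1-count=0 -> q_even (no change)
  Position 1: read '0', 1-count=0 -> q_even (no change)
  Position 2: read '1', 1-count=1 -> q_odd
  Position 3: read '1', 1-count=2 -> q_even
  Position 4: read '0', 1-count=2 -> q_even (no change)
  Position 5: read '0', 1-count=2 -> q_even (no change)
  Position 6: read '0', 1-count=2 -> q_even (no change)
  Position 7: read '0', 1-count=2 -> q_even (no change)
Final state: q_even, total 1s = 2 (even); the DFA requires an even count -> accept

1


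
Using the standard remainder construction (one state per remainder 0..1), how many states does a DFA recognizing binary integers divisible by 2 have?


Divisibility by 2 is tracked via the remainder mod 2: 0, 1, ..., 1
The construction assigns one state to each remainder
Number of remainders = 2

2


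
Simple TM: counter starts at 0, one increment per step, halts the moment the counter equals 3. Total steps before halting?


Counter starts at 0. Counting sequence:
  Step 1: counter = 1
  Step 2: counter = 2
  Step 3: counter = 3
Counter reached 3 -> halt
Total steps = 3

3


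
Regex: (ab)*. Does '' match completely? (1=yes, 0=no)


Pattern: (ab)*
String: ''
Pattern requires: zero or more repetitions of 'ab'
Pairs: []
All pairs are 'ab'? Yes
Result: 1

1


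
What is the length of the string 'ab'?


String: 'ab'
Counting characters:
  'a' appears 1 time(s)
  'b' appears 1 time(s)
Total length = 1 + 1 = 2

2


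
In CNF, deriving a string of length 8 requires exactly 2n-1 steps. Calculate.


Chomsky Normal Form derivation:
String length n = 8
Each step either:
  - Splits a nonterminal into two (n-1 such steps)
  - Converts a nonterminal to terminal (n such steps)
Total = (n-1) + n = 2n - 1
= 2(8) - 1
= 16 - 1
= 15

15


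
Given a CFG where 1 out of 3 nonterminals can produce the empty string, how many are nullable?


Nonterminals: {S, A, B}
A nonterminal is nullable if it can derive epsilon
Counting nullable nonterminals: 1
Total nullable = 1

1


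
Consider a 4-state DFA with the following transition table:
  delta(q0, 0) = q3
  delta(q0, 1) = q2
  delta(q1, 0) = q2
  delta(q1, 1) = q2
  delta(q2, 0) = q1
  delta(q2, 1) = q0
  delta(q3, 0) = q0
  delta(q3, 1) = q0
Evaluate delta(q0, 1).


Looking up transition function:
delta(q0, 1) in the table
Row: q0, Column: 1
Result: q2

q2


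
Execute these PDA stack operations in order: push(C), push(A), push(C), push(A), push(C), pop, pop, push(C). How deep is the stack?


Tracing stack operations:
  push(C) -> stack = [C], depth=1
  push(A) -> stack = [C,A], depth=2
  push(C) -> stack = [C,A,C], depth=3
  push(A) -> stack = [C,A,C,A], depth=4
  push(C) -> stack = [C,A,C,A,C], depth=5
  pop -> removed C, stack = [C,A,C,A], depth=4
  pop -> removed A, stack = [C,A,C], depth=3
  push(C) -> stack = [C,A,C,C], depth=4
Final depth = 4

4


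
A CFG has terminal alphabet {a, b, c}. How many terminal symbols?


Terminal symbols: a, b, c
Counting each: a (#1), b (#2), c (#3)
Total = 3

3


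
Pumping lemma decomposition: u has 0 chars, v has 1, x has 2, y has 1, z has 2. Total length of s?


|s| = |u| + |v| + |x| + |y| + |z|
= 0 + 1 + 2 + 1 + 2
= 1 + 2 + 3
= 3 + 3
= 6

6


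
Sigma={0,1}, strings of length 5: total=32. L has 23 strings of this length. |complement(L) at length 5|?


Alphabet: {0,1}
String length: 5
Total strings of length 5 = 2^5 = 32
Strings in L = 23
Complement = total - |L|
= 32 - 23
= 9

9


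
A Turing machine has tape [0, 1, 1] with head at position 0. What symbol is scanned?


Tape: [0, 1, 1]
Positions: 0 1 2
Values:    0 1 1
Head at position 0
tape[0] = 0

0


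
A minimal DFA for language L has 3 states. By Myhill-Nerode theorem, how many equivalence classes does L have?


Myhill-Nerode theorem:
Number of equivalence classes = number of states in minimal DFA
Minimal DFA states = 3
Therefore equivalence classes = 3

3


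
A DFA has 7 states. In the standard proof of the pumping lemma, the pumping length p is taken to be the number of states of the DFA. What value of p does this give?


Pumping lemma for regular languages (standard proof):
Take p = |Q|, the number of DFA states.
Any string of length >= |Q| passes through |Q|+1 states while reading its first |Q| symbols,
so by pigeonhole some state repeats, giving the loop that can be pumped.
Here |Q| = 7
Therefore the proof uses p = 7

7


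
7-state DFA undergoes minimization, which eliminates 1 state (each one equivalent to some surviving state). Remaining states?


Original DFA: 7 states
Redundant states removed: 1
Minimized states = original - removed
= 7 - 1
= 6

6


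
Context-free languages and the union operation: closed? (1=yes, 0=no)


CFL closure properties:
  Closed under: union, concatenation, Kleene star
  NOT closed under: intersection, complement
Operation 'union' is in closed list -> Yes (closed)

1


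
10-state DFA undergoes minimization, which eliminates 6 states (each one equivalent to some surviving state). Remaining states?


Original DFA: 10 states
Redundant states removed: 6
Minimized states = original - removed
= 10 - 6
= 4

4


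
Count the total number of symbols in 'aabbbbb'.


String: 'aabbbbb'
Counting characters:
  'a' appears 2 time(s)
  'b' appears 5 time(s)
Total length = 2 + 5 = 7

7


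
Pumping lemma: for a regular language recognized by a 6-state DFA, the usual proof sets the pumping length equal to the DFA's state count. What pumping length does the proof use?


Pumping lemma for regular languages (standard proof):
Take p = |Q|, the number of DFA states.
Any string of length >= |Q| passes through |Q|+1 states while reading its first |Q| symbols,
so by pigeonhole some state repeats, giving the loop that can be pumped.
Here |Q| = 6
Therefore the proof uses p = 6

6


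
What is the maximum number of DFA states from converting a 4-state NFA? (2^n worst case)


NFA has 4 states
Subset construction: each DFA state = subset of NFA states
Maximum subsets = 2^4
2^4 = 16

16


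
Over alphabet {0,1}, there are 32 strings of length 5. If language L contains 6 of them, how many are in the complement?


Alphabet: {0,1}
String length: 5
Total strings of length 5 = 2^5 = 32
Strings in L = 6
Complement = total - |L|
= 32 - 6
= 26

26


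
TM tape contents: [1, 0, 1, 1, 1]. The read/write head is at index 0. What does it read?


Tape: [1, 0, 1, 1, 1]
Positions: 0 1 2 3 4
Values:    1 0 1 1 1
Head at position 0
tape[0] = 1

1


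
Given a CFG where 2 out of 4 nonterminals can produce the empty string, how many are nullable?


Nonterminals: {S, A, B, C}
A nonterminal is nullable if it can derive epsilon
Counting nullable nonterminals: 2
Total nullable = 2

2


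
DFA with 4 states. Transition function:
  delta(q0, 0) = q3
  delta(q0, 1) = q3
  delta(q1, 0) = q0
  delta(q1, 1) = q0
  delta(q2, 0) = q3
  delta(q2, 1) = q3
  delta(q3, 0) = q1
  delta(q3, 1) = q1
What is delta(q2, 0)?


Looking up transition function:
delta(q2, 0) in the table
Row: q2, Column: 0
Result: q3

q3


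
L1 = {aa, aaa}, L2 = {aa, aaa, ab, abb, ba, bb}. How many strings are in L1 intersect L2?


L1 = {aa, aaa}
L2 = {aa, aaa, ab, abb, ba, bb}
Checking each string in L1 against L2:
  'aa': in L2? Yes
  'aaa': in L2? Yes
Intersection = {aa, aaa}
|L1 ∩ L2| = 2

2


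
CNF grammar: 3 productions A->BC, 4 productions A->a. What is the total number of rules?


CNF allows two rule forms:
  A -> BC (binary): 3 rules
  A -> a (terminal): 4 rules
Total = 3 + 4 = 7

7


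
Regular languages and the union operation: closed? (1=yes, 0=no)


Regular languages are closed under all standard operations:
- Union: Yes (product construction)
- Intersection: Yes (product construction)
- Complement: Yes (swap accept/reject)
- Concatenation: Yes (NFA construction)
Operation: union -> Closed

1


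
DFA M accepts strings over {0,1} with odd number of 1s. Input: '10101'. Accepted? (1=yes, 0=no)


DFA has 2 states: q_even (start, accept=no) and q_odd
Processing string '10101' character by character:
  Position 0: read '1', 1-count=1 -> q_odd
  Position 1: read '0', 1-count=1 -> q_odd (no change)
  Position 2: read '1', 1-count=2 -> q_even
  Position 3: read '0', 1-count=2 -> q_even (no change)
  Position 4: read '1', 1-count=3 -> q_odd
Final state: q_odd, total 1s = 3 (odd); the DFA requires an odd count -> accept

1


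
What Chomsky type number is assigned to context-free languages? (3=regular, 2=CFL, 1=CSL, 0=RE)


Chomsky hierarchy levels:
  Type 3: Regular (DFA/NFA/regex)
  Type 2: Context-free (PDA)
  Type 1: Context-sensitive
  Type 0: Recursively enumerable (TM)
'context-free' corresponds to Type 2

2


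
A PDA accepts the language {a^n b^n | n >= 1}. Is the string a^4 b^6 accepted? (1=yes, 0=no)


Language requires equal numbers of a's and b's
PDA pushes for each 'a', pops for each 'b'
Number of a's = 4
Number of b's = 6
4 != 6 -> Reject

0


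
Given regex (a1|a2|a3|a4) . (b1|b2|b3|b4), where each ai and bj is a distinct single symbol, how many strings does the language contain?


First group: 4 alternatives
Second group: 4 alternatives
Concatenation: each choice from group 1 pairs with each from group 2
Total = 4 x 4 = 16

16


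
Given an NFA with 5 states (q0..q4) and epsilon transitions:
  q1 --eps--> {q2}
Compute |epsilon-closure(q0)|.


Starting from q0
Initialize closure = {q0}
q0 has no outgoing epsilon transitions -> nothing to add
Final closure: {q0}
Size = 1

1


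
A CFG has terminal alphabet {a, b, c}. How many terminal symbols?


Terminal symbols: a, b, c
Counting each: a (#1), b (#2), c (#3)
Total = 3

3


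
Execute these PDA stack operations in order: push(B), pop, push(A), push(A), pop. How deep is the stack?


Tracing stack operations:
  push(B) -> stack = [B], depth=1
  pop -> removed B, stack = [], depth=0
  push(A) -> stack = [A], depth=1
  push(A) -> stack = [A,A], depth=2
  pop -> removed A, stack = [A], depth=1
Final depth = 1

1


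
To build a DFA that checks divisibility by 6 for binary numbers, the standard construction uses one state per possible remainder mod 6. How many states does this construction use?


Divisibility by 6 is tracked via the remainder mod 6: 0, 1, ..., 5
The construction assigns one state to each remainder
Number of remainders = 6

6


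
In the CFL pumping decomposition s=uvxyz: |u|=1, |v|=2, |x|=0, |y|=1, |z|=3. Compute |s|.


|s| = |u| + |v| + |x| + |y| + |z|
= 1 + 2 + 0 + 1 + 3
= 3 + 0 + 4
= 3 + 4
= 7

7


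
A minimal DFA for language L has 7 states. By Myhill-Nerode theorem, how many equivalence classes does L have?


Myhill-Nerode theorem:
Number of equivalence classes = number of states in minimal DFA
Minimal DFA states = 7
Therefore equivalence classes = 7

7


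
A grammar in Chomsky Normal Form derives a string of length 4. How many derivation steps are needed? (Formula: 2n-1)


Chomsky Normal Form derivation:
String length n = 4
Each step either:
  - Splits a nonterminal into two (n-1 such steps)
  - Converts a nonterminal to terminal (n such steps)
Total = (n-1) + n = 2n - 1
= 2(4) - 1
= 8 - 1
= 7

7


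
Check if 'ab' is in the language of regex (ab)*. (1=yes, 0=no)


Pattern: (ab)*
String: 'ab'
Pattern requires: zero or more repetitions of 'ab'
Pairs: ['ab']
All pairs are 'ab'? Yes
Result: 1

1


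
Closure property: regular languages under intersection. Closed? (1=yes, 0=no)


Regular languages are closed under:
- Union (DFA product construction)
- Intersection (DFA product construction)
- Complement (swap accept/reject states)
- Concatenation (NFA construction)
- Kleene star (NFA construction)
intersection is in this list
Therefore: closed

1


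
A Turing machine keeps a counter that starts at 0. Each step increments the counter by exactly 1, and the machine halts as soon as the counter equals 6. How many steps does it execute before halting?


Counter starts at 0. Counting sequence:
  Step 1: counter = 1
  Step 2: counter = 2
  Step 3: counter = 3
  Step 4: counter = 4
  Step 5: counter = 5
  Step 6: counter = 6
Counter reached 6 -> halt
Total steps = 6

6


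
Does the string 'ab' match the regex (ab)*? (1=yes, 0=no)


Pattern: (ab)*
String: 'ab'
Pattern requires: zero or more repetitions of 'ab'
Pairs: ['ab']
All pairs are 'ab'? Yes
Result: 1

1


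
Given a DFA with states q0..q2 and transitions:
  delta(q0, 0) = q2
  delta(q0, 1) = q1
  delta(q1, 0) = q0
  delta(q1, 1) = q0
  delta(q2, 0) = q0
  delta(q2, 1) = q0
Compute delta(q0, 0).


Looking up transition function:
delta(q0, 0) in the table
Row: q0, Column: 0
Result: q2

q2


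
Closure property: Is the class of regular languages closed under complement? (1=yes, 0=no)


Regular languages are closed under all standard operations:
- Union: Yes (product construction)
- Intersection: Yes (product construction)
- Complement: Yes (swap accept/reject)
- Concatenation: Yes (NFA construction)
Operation: complement -> Closed

1


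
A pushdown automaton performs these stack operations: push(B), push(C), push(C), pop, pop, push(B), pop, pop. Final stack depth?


Tracing stack operations:
  push(B) -> stack = [B], depth=1
  push(C) -> stack = [B,C], depth=2
  push(C) -> stack = [B,C,C], depth=3
  pop -> removed C, stack = [B,C], depth=2
  pop -> removed C, stack = [B], depth=1
  push(B) -> stack = [B,B], depth=2
  pop -> removed B, stack = [B], depth=1
  pop -> removed B, stack = [], depth=0
Final depth = 0

0


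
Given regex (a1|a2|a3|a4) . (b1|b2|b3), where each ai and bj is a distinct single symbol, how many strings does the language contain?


First group: 4 alternatives
Second group: 3 alternatives
Concatenation: each choice from group 1 pairs with each from group 2
Total = 4 x 3 = 12

12


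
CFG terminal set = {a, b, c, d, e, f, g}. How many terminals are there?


Terminal symbols: a, b, c, d, e, f, g
Counting each: a (#1), b (#2), c (#3), d (#4), e (#5), f (#6), g (#7)
Total = 7

7


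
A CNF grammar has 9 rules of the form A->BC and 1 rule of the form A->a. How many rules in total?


CNF allows two rule forms:
  A -> BC (binary): 9 rules
  A -> a (terminal): 1 rule
Total = 9 + 1 = 10

10


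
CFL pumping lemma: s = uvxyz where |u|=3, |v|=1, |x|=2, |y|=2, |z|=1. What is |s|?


|s| = |u| + |v| + |x| + |y| + |z|
= 3 + 1 + 2 + 2 + 1
= 4 + 2 + 3
= 6 + 3
= 9

9


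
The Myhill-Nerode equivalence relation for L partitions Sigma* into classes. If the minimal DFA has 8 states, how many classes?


Myhill-Nerode theorem:
Number of equivalence classes = number of states in minimal DFA
Minimal DFA states = 8
Therefore equivalence classes = 8

8


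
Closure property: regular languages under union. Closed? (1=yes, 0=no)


Regular languages are closed under:
- Union (DFA product construction)
- Intersection (DFA product construction)
- Complement (swap accept/reject states)
- Concatenation (NFA construction)
- Kleene star (NFA construction)
union is in this list
Therefore: closed

1
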